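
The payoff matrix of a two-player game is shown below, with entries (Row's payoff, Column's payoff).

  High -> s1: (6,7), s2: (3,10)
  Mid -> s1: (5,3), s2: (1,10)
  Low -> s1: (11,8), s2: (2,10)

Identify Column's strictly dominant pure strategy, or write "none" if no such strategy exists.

s2 vs s1: High: 10>7, Mid: 10>3, Low: 10>8.
s2 strictly beats every other strategy against every opponent action, so it is strictly dominant.

s2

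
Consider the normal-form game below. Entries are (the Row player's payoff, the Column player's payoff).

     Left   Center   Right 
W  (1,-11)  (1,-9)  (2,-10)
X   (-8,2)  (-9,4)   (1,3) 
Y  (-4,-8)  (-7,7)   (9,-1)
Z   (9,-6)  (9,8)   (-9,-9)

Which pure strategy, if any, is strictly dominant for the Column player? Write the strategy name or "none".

Center

Center vs Left: W: -9>-11, X: 4>2, Y: 7>-8, Z: 8>-6.
Center vs Right: W: -9>-10, X: 4>3, Y: 7>-1, Z: 8>-9.
Center strictly beats every other strategy against every opponent action, so it is strictly dominant.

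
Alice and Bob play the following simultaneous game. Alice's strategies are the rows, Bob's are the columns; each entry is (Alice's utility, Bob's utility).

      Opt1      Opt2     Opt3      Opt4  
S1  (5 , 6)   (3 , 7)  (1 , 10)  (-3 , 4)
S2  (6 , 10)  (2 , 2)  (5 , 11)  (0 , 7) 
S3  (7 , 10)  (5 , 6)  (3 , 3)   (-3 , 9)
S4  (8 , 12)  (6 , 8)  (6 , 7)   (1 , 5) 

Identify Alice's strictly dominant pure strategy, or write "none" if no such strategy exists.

S4 vs S1: Opt1: 8>5, Opt2: 6>3, Opt3: 6>1, Opt4: 1>-3.
S4 vs S2: Opt1: 8>6, Opt2: 6>2, Opt3: 6>5, Opt4: 1>0.
S4 vs S3: Opt1: 8>7, Opt2: 6>5, Opt3: 6>3, Opt4: 1>-3.
S4 strictly beats every other strategy against every opponent action, so it is strictly dominant.

S4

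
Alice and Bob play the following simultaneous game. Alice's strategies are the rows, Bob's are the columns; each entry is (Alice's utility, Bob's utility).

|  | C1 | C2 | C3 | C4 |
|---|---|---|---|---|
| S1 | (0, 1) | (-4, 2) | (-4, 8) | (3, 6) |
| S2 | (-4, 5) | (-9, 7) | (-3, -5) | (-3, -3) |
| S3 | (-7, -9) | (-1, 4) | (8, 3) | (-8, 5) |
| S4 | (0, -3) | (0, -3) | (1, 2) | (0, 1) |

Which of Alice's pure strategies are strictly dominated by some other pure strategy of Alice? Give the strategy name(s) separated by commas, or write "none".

S2

S1 is not dominated — it holds its own against S2 at C1 (0>-4); S3 at C1 (0>-7); S4 at C1 (0=0).
S2: dominated, since S4 does at least as well everywhere (C1: 0>-4, C2: 0>-9, C3: 1>-3, C4: 0>-3).
S3: no other strategy beats it everywhere (S1 at C2 (-1>-4); S2 at C2 (-1>-9); S4 at C3 (8>1)).
S4: no other strategy beats it everywhere (S1 at C1 (0=0); S2 at C1 (0>-4); S3 at C1 (0>-7)).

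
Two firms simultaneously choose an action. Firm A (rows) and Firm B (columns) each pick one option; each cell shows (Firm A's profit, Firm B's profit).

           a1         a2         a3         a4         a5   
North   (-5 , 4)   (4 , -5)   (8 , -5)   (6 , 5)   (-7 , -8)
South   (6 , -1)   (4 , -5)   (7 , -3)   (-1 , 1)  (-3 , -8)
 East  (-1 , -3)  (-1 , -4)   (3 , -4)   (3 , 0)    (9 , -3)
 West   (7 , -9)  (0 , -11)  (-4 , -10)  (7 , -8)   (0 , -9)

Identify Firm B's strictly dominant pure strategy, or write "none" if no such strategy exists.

a4 vs a1: North: 5>4, South: 1>-1, East: 0>-3, West: -8>-9.
a4 vs a2: North: 5>-5, South: 1>-5, East: 0>-4, West: -8>-11.
a4 vs a3: North: 5>-5, South: 1>-3, East: 0>-4, West: -8>-10.
a4 vs a5: North: 5>-8, South: 1>-8, East: 0>-3, West: -8>-9.
a4 strictly beats every other strategy against every opponent action, so it is strictly dominant.

a4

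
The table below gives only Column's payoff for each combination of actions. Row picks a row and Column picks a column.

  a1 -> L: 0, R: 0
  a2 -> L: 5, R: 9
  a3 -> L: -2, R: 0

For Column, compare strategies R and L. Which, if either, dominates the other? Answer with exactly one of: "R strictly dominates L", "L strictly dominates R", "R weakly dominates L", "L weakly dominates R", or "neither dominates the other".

R weakly dominates L

Compare R to L across each choice by Row: a1: 0=0, a2: 9>5, a3: 0>-2.
R is at least as good everywhere and strictly better somewhere (tied only at a1), so R weakly but not strictly dominates L.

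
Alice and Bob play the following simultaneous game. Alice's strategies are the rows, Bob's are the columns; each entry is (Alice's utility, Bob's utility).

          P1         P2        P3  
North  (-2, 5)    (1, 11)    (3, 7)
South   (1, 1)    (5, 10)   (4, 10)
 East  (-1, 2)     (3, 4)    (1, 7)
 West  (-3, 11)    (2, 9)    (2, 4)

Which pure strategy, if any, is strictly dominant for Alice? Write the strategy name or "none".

South vs North: P1: 1>-2, P2: 5>1, P3: 4>3.
South vs East: P1: 1>-1, P2: 5>3, P3: 4>1.
South vs West: P1: 1>-3, P2: 5>2, P3: 4>2.
South strictly beats every other strategy against every opponent action, so it is strictly dominant.

South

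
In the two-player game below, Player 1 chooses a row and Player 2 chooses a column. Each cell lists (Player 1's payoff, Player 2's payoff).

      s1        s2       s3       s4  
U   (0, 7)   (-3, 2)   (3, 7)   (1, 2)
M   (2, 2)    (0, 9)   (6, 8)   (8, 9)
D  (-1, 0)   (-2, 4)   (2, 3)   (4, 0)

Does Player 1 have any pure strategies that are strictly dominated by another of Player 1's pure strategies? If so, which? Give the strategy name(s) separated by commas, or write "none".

U: dominated, since M does at least as well everywhere (s1: 2>0, s2: 0>-3, s3: 6>3, s4: 8>1).
M: no other strategy beats it everywhere (U at s1 (2>0); D at s1 (2>-1)).
M strictly dominates D — s1: 2>-1, s2: 0>-2, s3: 6>2, s4: 8>4.

U, D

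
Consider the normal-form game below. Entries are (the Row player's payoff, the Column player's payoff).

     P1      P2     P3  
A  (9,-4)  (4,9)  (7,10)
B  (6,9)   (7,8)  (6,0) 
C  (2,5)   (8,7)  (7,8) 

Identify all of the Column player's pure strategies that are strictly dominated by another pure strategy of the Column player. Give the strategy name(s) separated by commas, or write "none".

none

Nothing dominates P1: P2 at B (9>8); P3 at B (9>0).
P2 is not dominated — it holds its own against P1 at A (9>-4); P3 at B (8>0).
Nothing dominates P3: P1 at A (10>-4); P2 at A (10>9).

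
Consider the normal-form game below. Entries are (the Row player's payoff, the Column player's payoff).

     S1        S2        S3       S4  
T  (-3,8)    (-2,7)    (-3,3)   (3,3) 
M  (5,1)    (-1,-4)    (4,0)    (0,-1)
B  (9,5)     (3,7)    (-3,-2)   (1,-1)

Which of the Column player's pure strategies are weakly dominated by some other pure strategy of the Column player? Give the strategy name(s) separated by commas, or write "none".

S1 is not dominated — it holds its own against S2 at T (8>7); S3 at T (8>3); S4 at T (8>3).
S2: no other strategy beats it everywhere (S1 at B (7>5); S3 at T (7>3); S4 at T (7>3)).
S3: dominated, since S1 does at least as well everywhere (T: 8>3, M: 1>0, B: 5>-2).
S1 weakly dominates S4 — T: 8>3, M: 1>-1, B: 5>-1.

S3, S4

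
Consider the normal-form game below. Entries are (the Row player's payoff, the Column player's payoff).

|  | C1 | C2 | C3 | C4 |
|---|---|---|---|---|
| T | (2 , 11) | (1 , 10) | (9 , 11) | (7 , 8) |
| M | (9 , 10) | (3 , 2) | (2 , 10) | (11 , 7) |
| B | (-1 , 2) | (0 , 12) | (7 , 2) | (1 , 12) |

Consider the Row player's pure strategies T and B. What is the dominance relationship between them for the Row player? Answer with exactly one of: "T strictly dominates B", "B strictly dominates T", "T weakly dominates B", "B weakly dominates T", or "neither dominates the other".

Compare T to B across each choice by the Column player: C1: 2>-1, C2: 1>0, C3: 9>7, C4: 7>1.
T gives a strictly higher payoff against each choice by the Column player, so T strictly dominates B.

T strictly dominates B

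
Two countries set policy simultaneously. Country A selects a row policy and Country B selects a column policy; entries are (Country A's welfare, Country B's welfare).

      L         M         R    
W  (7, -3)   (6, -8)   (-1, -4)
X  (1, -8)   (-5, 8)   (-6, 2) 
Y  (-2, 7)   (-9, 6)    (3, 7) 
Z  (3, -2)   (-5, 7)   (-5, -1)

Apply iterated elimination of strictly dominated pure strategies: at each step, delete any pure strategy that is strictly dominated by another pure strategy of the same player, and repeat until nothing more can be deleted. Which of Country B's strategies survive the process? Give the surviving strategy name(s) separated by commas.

Country A's strategy X is strictly dominated by W (L: 7>1, M: 6>-5, R: -1>-6) and is removed.
Country A's strategy Z is strictly dominated by W (L: 7>3, M: 6>-5, R: -1>-5) and is removed.
Column M is eliminated: L beats it against every remaining row (W: -3>-8, Y: 7>6).
Among the remaining strategies, none is strictly dominated by another pure strategy of the same player, so the elimination stops.
Surviving strategies — Country A: {W, Y}; Country B: {L, R}.

L, R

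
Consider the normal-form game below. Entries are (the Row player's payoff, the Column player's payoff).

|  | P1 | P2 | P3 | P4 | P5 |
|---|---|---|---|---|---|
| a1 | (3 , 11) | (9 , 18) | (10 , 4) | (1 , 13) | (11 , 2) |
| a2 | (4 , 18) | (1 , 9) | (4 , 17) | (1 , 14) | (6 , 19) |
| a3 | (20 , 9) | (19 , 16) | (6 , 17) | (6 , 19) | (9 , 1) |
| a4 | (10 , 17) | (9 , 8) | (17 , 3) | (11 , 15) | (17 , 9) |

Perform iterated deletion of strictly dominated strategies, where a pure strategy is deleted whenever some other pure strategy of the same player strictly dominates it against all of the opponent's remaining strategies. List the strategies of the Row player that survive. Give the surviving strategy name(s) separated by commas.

For the Row player, a3 strictly dominates a2 on the remaining columns (P1: 20>4, P2: 19>1, P3: 6>4, P4: 6>1, P5: 9>6); eliminate a2.
Column P3 is eliminated: P4 beats it against every remaining row (a1: 13>4, a3: 19>17, a4: 15>3).
Column P5 is eliminated: P1 beats it against every remaining row (a1: 11>2, a3: 9>1, a4: 17>9).
The Row player's strategy a1 is strictly dominated by a3 (P1: 20>3, P2: 19>9, P4: 6>1) and is removed.
For the Column player, P4 strictly dominates P2 on the remaining rows (a3: 19>16, a4: 15>8); eliminate P2.
Among the remaining strategies, none is strictly dominated by another pure strategy of the same player, so the elimination stops.
Surviving strategies — the Row player: {a3, a4}; the Column player: {P1, P4}.

a3, a4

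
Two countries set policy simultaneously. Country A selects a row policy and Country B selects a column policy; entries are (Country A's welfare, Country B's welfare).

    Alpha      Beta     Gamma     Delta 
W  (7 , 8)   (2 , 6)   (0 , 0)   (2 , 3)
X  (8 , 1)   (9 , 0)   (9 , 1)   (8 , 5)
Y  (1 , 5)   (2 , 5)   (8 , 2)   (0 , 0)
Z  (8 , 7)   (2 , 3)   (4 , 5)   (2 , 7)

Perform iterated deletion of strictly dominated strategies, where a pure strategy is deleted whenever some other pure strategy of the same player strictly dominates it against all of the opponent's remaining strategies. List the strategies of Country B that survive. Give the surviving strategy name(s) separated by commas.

Alpha, Delta

Row W is eliminated: X beats it against every remaining column (Alpha: 8>7, Beta: 9>2, Gamma: 9>0, Delta: 8>2).
For Country A, X strictly dominates Y on the remaining columns (Alpha: 8>1, Beta: 9>2, Gamma: 9>8, Delta: 8>0); eliminate Y.
Country B's strategy Beta is strictly dominated by Alpha (X: 1>0, Z: 7>3) and is removed.
Column Gamma is eliminated: Delta beats it against every remaining row (X: 5>1, Z: 7>5).
Among the remaining strategies, none is strictly dominated by another pure strategy of the same player, so the elimination stops.
Surviving strategies — Country A: {X, Z}; Country B: {Alpha, Delta}.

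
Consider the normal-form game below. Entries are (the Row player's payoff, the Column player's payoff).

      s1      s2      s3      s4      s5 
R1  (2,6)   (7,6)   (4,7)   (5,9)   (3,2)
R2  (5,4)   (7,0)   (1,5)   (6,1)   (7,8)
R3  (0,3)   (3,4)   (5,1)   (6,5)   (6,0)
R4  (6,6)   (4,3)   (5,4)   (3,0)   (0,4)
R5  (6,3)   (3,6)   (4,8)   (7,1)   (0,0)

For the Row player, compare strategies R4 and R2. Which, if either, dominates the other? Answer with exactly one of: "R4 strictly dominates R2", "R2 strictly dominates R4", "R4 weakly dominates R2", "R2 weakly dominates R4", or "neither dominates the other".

neither dominates the other

R4's payoffs vs R2's, by the Column player's action — s1: 6>5, s2: 4<7, s3: 5>1, s4: 3<6, s5: 0<7.
R4 does better at s1, s3 but worse at s2, s4, s5; neither strategy dominates the other.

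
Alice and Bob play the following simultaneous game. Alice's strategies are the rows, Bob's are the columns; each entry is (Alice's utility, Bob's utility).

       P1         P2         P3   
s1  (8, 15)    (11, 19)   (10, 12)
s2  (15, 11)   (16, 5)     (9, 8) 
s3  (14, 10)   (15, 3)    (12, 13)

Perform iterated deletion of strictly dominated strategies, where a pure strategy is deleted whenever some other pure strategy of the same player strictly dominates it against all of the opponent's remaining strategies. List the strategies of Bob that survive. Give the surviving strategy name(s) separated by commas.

For Alice, s3 strictly dominates s1 on the remaining columns (P1: 14>8, P2: 15>11, P3: 12>10); eliminate s1.
Bob's strategy P2 is strictly dominated by P1 (s2: 11>5, s3: 10>3) and is removed.
Among the remaining strategies, none is strictly dominated by another pure strategy of the same player, so the elimination stops.
Surviving strategies — Alice: {s2, s3}; Bob: {P1, P3}.

P1, P3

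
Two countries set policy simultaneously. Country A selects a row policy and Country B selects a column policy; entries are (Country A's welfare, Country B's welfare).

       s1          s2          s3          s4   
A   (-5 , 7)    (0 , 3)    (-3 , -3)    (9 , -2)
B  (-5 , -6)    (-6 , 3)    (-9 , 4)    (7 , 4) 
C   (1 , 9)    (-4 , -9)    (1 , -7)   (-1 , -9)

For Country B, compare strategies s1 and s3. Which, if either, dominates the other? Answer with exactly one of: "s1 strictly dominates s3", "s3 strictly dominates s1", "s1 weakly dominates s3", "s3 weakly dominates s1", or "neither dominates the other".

neither dominates the other

Compare s1 to s3 across each choice by Country A: A: 7>-3, B: -6<4, C: 9>-7.
s1 does better at A, C but worse at B; neither strategy dominates the other.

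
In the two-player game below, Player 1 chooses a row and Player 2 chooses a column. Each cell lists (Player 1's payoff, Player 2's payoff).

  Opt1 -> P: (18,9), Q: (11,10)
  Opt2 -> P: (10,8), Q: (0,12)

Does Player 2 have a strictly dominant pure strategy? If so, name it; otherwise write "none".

Q vs P: Opt1: 10>9, Opt2: 12>8.
Q strictly beats every other strategy against every opponent action, so it is strictly dominant.

Q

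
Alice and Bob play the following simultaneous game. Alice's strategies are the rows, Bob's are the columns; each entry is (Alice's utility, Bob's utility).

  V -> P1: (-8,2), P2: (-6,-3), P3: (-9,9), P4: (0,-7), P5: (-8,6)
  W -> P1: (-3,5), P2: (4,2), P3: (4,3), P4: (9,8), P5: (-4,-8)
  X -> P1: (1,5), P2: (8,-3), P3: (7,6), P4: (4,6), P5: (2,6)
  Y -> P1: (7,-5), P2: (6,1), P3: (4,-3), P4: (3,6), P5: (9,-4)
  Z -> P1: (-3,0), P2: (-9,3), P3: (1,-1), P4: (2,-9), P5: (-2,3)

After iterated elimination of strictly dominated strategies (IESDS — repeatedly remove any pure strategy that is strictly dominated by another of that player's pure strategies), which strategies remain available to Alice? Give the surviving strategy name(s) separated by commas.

Alice's strategy V is strictly dominated by W (P1: -3>-8, P2: 4>-6, P3: 4>-9, P4: 9>0, P5: -4>-8) and is removed.
Row Z is eliminated: X beats it against every remaining column (P1: 1>-3, P2: 8>-9, P3: 7>1, P4: 4>2, P5: 2>-2).
Column P1 is eliminated: P4 beats it against every remaining row (W: 8>5, X: 6>5, Y: 6>-5).
Column P2 is eliminated: P4 beats it against every remaining row (W: 8>2, X: 6>-3, Y: 6>1).
Among the remaining strategies, none is strictly dominated by another pure strategy of the same player, so the elimination stops.
Surviving strategies — Alice: {W, X, Y}; Bob: {P3, P4, P5}.

W, X, Y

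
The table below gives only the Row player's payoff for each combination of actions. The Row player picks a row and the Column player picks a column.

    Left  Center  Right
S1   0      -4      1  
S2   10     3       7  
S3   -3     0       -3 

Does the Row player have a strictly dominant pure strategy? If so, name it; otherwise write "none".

S2

S2 vs S1: Left: 10>0, Center: 3>-4, Right: 7>1.
S2 vs S3: Left: 10>-3, Center: 3>0, Right: 7>-3.
S2 strictly beats every other strategy against every opponent action, so it is strictly dominant.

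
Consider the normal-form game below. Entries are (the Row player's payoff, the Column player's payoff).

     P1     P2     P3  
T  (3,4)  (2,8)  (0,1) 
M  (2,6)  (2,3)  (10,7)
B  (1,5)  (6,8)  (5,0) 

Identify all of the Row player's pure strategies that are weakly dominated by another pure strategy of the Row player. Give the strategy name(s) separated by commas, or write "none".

none

Nothing dominates T: M at P1 (3>2); B at P1 (3>1).
M is not dominated — it holds its own against T at P3 (10>0); B at P1 (2>1).
Nothing dominates B: T at P2 (6>2); M at P2 (6>2).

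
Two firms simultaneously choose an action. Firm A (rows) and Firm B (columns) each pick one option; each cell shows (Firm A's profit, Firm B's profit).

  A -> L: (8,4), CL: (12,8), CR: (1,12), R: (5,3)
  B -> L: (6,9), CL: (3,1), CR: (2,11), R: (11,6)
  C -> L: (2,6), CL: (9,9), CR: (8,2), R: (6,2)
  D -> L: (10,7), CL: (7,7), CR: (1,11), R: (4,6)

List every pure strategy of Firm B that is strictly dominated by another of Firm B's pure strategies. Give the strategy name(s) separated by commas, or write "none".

L: no other strategy beats it everywhere (CL at B (9>1); CR at C (6>2); R at A (4>3)).
CL is not dominated — it holds its own against L at A (8>4); CR at C (9>2); R at A (8>3).
CR: no other strategy beats it everywhere (L at A (12>4); CL at A (12>8); R at A (12>3)).
R: dominated, since L does at least as well everywhere (A: 4>3, B: 9>6, C: 6>2, D: 7>6).

R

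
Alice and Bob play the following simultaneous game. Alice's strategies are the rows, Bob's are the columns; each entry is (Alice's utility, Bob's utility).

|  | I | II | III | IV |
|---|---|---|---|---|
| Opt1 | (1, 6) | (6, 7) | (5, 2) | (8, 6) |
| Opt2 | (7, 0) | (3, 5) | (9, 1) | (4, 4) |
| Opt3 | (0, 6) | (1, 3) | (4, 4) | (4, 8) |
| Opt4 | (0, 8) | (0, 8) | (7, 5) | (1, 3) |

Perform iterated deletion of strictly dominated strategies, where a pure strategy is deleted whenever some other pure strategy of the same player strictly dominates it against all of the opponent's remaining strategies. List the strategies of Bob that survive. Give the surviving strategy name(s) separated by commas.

Alice's strategy Opt3 is strictly dominated by Opt1 (I: 1>0, II: 6>1, III: 5>4, IV: 8>4) and is removed.
Alice's strategy Opt4 is strictly dominated by Opt2 (I: 7>0, II: 3>0, III: 9>7, IV: 4>1) and is removed.
Bob's strategy I is strictly dominated by II (Opt1: 7>6, Opt2: 5>0) and is removed.
Bob's strategy III is strictly dominated by II (Opt1: 7>2, Opt2: 5>1) and is removed.
For Alice, Opt1 strictly dominates Opt2 on the remaining columns (II: 6>3, IV: 8>4); eliminate Opt2.
Bob's strategy IV is strictly dominated by II (Opt1: 7>6) and is removed.
Among the remaining strategies, none is strictly dominated by another pure strategy of the same player, so the elimination stops.
Surviving strategies — Alice: {Opt1}; Bob: {II}.

II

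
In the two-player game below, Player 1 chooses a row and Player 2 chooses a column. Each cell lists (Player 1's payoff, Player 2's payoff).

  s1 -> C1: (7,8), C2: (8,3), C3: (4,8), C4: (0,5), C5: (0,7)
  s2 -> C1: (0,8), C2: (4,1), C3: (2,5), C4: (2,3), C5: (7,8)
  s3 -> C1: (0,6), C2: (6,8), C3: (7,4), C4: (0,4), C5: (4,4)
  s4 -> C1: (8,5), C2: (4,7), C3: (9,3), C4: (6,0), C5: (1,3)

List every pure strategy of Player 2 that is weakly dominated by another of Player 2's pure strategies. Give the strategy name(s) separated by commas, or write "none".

Nothing dominates C1: C2 at s1 (8>3); C3 at s2 (8>5); C4 at s1 (8>5); C5 at s1 (8>7).
C2: no other strategy beats it everywhere (C1 at s3 (8>6); C3 at s3 (8>4); C4 at s3 (8>4); C5 at s3 (8>4)).
C3 is weakly dominated by C1 (s1: 8=8, s2: 8>5, s3: 6>4, s4: 5>3).
C4 is weakly dominated by C1 (s1: 8>5, s2: 8>3, s3: 6>4, s4: 5>0).
C5: dominated, since C1 does at least as well everywhere (s1: 8>7, s2: 8=8, s3: 6>4, s4: 5>3).

C3, C4, C5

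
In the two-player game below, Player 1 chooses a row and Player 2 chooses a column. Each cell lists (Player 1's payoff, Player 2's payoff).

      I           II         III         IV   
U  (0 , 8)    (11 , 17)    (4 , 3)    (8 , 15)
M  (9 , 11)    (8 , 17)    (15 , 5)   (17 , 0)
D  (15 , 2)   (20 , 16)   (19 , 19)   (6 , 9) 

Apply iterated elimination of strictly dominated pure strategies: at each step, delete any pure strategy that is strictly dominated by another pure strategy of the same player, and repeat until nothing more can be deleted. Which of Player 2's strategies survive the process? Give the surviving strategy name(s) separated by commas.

Column I is eliminated: II beats it against every remaining row (U: 17>8, M: 17>11, D: 16>2).
Column IV is eliminated: II beats it against every remaining row (U: 17>15, M: 17>0, D: 16>9).
Player 1's strategy U is strictly dominated by D (II: 20>11, III: 19>4) and is removed.
For Player 1, D strictly dominates M on the remaining columns (II: 20>8, III: 19>15); eliminate M.
Player 2's strategy II is strictly dominated by III (D: 19>16) and is removed.
Among the remaining strategies, none is strictly dominated by another pure strategy of the same player, so the elimination stops.
Surviving strategies — Player 1: {D}; Player 2: {III}.

III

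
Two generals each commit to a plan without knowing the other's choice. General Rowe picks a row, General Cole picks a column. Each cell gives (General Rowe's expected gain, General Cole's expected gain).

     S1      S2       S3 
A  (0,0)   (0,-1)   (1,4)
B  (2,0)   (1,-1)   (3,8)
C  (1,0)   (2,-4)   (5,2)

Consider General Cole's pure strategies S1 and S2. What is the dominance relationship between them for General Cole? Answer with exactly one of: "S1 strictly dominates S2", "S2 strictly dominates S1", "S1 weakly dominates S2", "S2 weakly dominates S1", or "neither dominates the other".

S1 strictly dominates S2

S1's payoffs vs S2's, by General Rowe's action — A: 0>-1, B: 0>-1, C: 0>-4.
Every comparison favours S1, so S1 strictly dominates S2.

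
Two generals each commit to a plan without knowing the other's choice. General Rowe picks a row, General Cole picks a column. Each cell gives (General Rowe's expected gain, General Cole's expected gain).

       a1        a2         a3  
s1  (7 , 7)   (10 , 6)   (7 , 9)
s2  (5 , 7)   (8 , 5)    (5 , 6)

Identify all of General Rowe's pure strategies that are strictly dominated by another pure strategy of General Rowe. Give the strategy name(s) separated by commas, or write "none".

s2

s1: no other strategy beats it everywhere (s2 at a1 (7>5)).
s2 is strictly dominated by s1 (a1: 7>5, a2: 10>8, a3: 7>5).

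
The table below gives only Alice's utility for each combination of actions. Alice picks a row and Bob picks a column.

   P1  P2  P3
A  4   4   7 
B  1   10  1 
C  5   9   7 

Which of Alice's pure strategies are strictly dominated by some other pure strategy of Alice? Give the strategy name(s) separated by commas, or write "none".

A is not dominated — it holds its own against B at P1 (4>1); C at P3 (7=7).
B: no other strategy beats it everywhere (A at P2 (10>4); C at P2 (10>9)).
C: no other strategy beats it everywhere (A at P1 (5>4); B at P1 (5>1)).

none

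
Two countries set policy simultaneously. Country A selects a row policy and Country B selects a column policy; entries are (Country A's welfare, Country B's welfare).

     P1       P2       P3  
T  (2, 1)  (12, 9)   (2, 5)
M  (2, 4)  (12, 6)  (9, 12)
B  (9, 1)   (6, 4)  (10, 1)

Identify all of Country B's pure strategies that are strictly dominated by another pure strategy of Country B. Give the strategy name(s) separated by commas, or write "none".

P2 strictly dominates P1 — T: 9>1, M: 6>4, B: 4>1.
P2: no other strategy beats it everywhere (P1 at T (9>1); P3 at T (9>5)).
Nothing dominates P3: P1 at T (5>1); P2 at M (12>6).

P1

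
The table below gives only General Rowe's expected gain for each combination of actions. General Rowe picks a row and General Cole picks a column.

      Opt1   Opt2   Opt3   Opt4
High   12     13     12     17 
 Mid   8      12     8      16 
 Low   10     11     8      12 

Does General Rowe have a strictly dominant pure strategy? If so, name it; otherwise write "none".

High

High vs Mid: Opt1: 12>8, Opt2: 13>12, Opt3: 12>8, Opt4: 17>16.
High vs Low: Opt1: 12>10, Opt2: 13>11, Opt3: 12>8, Opt4: 17>12.
High strictly beats every other strategy against every opponent action, so it is strictly dominant.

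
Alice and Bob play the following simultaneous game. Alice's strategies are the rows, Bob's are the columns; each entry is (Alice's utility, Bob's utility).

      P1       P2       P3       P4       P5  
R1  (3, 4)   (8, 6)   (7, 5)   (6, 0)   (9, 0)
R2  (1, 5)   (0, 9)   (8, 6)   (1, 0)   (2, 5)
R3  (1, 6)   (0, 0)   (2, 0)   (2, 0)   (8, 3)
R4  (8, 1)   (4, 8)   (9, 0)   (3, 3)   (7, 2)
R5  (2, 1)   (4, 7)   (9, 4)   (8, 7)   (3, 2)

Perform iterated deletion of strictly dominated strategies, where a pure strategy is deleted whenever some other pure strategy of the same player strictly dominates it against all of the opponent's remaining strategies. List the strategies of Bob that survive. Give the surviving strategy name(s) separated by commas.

P2, P4

Alice's strategy R2 is strictly dominated by R4 (P1: 8>1, P2: 4>0, P3: 9>8, P4: 3>1, P5: 7>2) and is removed.
For Alice, R1 strictly dominates R3 on the remaining columns (P1: 3>1, P2: 8>0, P3: 7>2, P4: 6>2, P5: 9>8); eliminate R3.
For Bob, P2 strictly dominates P1 on the remaining rows (R1: 6>4, R4: 8>1, R5: 7>1); eliminate P1.
Bob's strategy P3 is strictly dominated by P2 (R1: 6>5, R4: 8>0, R5: 7>4) and is removed.
For Alice, R1 strictly dominates R4 on the remaining columns (P2: 8>4, P4: 6>3, P5: 9>7); eliminate R4.
Column P5 is eliminated: P2 beats it against every remaining row (R1: 6>0, R5: 7>2).
Among the remaining strategies, none is strictly dominated by another pure strategy of the same player, so the elimination stops.
Surviving strategies — Alice: {R1, R5}; Bob: {P2, P4}.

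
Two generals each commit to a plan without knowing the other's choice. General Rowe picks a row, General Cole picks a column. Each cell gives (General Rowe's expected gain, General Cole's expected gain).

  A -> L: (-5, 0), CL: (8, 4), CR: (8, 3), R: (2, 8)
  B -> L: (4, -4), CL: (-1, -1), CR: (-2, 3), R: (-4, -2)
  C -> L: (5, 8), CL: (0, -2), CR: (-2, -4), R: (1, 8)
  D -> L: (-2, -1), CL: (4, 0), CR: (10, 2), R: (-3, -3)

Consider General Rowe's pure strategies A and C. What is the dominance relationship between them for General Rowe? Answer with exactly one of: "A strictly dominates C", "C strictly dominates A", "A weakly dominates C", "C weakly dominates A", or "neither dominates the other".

neither dominates the other

A's payoffs vs C's, by General Cole's action — L: -5<5, CL: 8>0, CR: 8>-2, R: 2>1.
A does better at CL, CR, R but worse at L; neither strategy dominates the other.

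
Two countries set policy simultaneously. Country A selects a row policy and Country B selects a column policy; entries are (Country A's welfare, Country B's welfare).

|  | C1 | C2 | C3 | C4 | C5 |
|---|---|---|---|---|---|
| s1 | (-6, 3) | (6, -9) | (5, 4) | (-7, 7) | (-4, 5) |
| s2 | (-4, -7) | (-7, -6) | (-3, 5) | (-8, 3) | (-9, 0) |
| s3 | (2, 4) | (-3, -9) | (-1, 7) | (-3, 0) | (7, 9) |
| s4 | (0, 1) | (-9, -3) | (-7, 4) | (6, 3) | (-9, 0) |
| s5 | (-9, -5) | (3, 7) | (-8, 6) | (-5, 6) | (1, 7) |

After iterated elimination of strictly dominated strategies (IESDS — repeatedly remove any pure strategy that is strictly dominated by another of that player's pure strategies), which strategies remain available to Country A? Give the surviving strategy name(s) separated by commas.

Country A's strategy s2 is strictly dominated by s3 (C1: 2>-4, C2: -3>-7, C3: -1>-3, C4: -3>-8, C5: 7>-9) and is removed.
Column C1 is eliminated: C3 beats it against every remaining row (s1: 4>3, s3: 7>4, s4: 4>1, s5: 6>-5).
Among the remaining strategies, none is strictly dominated by another pure strategy of the same player, so the elimination stops.
Surviving strategies — Country A: {s1, s3, s4, s5}; Country B: {C2, C3, C4, C5}.

s1, s3, s4, s5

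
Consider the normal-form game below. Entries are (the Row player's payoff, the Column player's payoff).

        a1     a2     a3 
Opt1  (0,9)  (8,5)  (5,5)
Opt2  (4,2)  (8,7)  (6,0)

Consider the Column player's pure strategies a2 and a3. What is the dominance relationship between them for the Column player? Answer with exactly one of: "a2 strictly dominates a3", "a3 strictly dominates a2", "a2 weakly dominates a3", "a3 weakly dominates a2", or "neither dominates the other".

a2 weakly dominates a3

Compare a2 to a3 across every action of the Row player: Opt1: 5=5, Opt2: 7>0.
a2 is at least as good everywhere and strictly better somewhere (tied only at Opt1), so a2 weakly but not strictly dominates a3.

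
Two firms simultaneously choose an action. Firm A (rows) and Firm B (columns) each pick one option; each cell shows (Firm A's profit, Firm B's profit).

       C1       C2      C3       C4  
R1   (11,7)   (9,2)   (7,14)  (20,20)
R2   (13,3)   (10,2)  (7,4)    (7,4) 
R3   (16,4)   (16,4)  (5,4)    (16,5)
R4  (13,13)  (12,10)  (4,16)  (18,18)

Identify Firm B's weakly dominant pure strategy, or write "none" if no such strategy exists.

C4

C4 vs C1: R1: 20>7, R2: 4>3, R3: 5>4, R4: 18>13.
C4 vs C2: R1: 20>2, R2: 4>2, R3: 5>4, R4: 18>10.
C4 vs C3: R1: 20>14, R2: 4=4, R3: 5>4, R4: 18>16.
C4 is at least as good as every other strategy against every opponent action, so it is weakly dominant.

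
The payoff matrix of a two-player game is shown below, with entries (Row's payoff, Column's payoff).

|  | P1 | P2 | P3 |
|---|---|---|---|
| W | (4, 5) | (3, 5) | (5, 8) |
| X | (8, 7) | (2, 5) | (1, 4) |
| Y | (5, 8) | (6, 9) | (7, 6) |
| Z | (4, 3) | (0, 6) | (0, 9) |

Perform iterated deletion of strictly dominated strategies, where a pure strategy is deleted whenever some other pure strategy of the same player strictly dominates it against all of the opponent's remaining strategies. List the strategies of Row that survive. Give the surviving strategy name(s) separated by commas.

For Row, Y strictly dominates W on the remaining columns (P1: 5>4, P2: 6>3, P3: 7>5); eliminate W.
For Row, X strictly dominates Z on the remaining columns (P1: 8>4, P2: 2>0, P3: 1>0); eliminate Z.
For Column, P1 strictly dominates P3 on the remaining rows (X: 7>4, Y: 8>6); eliminate P3.
Among the remaining strategies, none is strictly dominated by another pure strategy of the same player, so the elimination stops.
Surviving strategies — Row: {X, Y}; Column: {P1, P2}.

X, Y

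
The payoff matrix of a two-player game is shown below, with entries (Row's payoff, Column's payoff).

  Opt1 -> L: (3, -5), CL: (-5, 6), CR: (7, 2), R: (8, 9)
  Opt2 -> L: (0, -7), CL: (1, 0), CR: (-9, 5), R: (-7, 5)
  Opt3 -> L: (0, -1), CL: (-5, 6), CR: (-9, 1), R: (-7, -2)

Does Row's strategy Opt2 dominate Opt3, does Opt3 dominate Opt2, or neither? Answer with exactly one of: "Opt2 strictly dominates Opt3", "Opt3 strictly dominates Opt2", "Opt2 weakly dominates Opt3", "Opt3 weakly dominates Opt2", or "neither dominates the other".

Compare Opt2 to Opt3 across each opponent action: L: 0=0, CL: 1>-5, CR: -9=-9, R: -7=-7.
Opt2 is at least as good everywhere and strictly better somewhere (tied only at L, CR, R), so Opt2 weakly but not strictly dominates Opt3.

Opt2 weakly dominates Opt3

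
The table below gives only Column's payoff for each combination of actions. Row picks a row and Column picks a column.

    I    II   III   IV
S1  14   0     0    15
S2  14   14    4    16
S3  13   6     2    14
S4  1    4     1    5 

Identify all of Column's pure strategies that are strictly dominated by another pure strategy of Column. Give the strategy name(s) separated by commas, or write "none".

I: dominated, since IV does at least as well everywhere (S1: 15>14, S2: 16>14, S3: 14>13, S4: 5>1).
II is strictly dominated by IV (S1: 15>0, S2: 16>14, S3: 14>6, S4: 5>4).
III is strictly dominated by IV (S1: 15>0, S2: 16>4, S3: 14>2, S4: 5>1).
IV: no other strategy beats it everywhere (I at S1 (15>14); II at S1 (15>0); III at S1 (15>0)).

I, II, III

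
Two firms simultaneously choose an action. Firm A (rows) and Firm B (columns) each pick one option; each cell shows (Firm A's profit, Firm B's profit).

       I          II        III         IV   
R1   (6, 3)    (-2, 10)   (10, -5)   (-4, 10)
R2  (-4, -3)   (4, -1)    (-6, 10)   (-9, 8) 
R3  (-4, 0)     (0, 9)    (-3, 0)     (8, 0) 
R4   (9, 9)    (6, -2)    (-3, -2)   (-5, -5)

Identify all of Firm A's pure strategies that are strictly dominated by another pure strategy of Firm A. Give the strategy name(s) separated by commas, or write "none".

R1 is not dominated — it holds its own against R2 at I (6>-4); R3 at I (6>-4); R4 at III (10>-3).
R2: dominated, since R4 does at least as well everywhere (I: 9>-4, II: 6>4, III: -3>-6, IV: -5>-9).
R3 is not dominated — it holds its own against R1 at II (0>-2); R2 at I (-4=-4); R4 at III (-3=-3).
R4: no other strategy beats it everywhere (R1 at I (9>6); R2 at I (9>-4); R3 at I (9>-4)).

R2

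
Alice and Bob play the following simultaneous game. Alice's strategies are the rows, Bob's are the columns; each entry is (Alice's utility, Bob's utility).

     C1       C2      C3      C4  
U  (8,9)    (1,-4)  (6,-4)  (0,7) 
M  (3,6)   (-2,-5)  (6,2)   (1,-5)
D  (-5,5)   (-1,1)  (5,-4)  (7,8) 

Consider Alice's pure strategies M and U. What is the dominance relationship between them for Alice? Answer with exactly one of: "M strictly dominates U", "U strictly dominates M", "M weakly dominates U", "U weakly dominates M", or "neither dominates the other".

Compare M to U across every action of Bob: C1: 3<8, C2: -2<1, C3: 6=6, C4: 1>0.
M does better at C4 but worse at C1, C2; neither strategy dominates the other.

neither dominates the other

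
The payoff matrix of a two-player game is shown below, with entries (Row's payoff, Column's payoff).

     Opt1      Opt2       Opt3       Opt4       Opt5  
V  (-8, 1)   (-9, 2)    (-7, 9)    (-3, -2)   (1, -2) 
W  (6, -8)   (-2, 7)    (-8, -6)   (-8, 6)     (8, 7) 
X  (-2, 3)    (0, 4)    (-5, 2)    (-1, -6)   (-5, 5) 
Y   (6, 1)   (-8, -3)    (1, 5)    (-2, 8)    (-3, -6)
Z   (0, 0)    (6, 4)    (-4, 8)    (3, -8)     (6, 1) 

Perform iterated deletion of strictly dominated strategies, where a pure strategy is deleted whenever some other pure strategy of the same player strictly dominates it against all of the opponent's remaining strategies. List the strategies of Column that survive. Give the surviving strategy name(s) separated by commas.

Opt2, Opt3, Opt4, Opt5

For Row, Z strictly dominates V on the remaining columns (Opt1: 0>-8, Opt2: 6>-9, Opt3: -4>-7, Opt4: 3>-3, Opt5: 6>1); eliminate V.
For Row, Z strictly dominates X on the remaining columns (Opt1: 0>-2, Opt2: 6>0, Opt3: -4>-5, Opt4: 3>-1, Opt5: 6>-5); eliminate X.
For Column, Opt3 strictly dominates Opt1 on the remaining rows (W: -6>-8, Y: 5>1, Z: 8>0); eliminate Opt1.
Among the remaining strategies, none is strictly dominated by another pure strategy of the same player, so the elimination stops.
Surviving strategies — Row: {W, Y, Z}; Column: {Opt2, Opt3, Opt4, Opt5}.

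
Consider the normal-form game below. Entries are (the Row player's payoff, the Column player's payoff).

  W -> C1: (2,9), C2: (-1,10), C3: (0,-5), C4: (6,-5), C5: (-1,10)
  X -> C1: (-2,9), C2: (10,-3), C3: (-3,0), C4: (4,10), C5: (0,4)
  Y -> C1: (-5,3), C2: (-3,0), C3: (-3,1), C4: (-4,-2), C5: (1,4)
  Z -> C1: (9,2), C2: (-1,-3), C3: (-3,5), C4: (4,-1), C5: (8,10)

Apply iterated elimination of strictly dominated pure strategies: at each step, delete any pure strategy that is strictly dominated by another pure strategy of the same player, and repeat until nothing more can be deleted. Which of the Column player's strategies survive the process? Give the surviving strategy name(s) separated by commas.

Column C3 is eliminated: C5 beats it against every remaining row (W: 10>-5, X: 4>0, Y: 4>1, Z: 10>5).
Row Y is eliminated: Z beats it against every remaining column (C1: 9>-5, C2: -1>-3, C4: 4>-4, C5: 8>1).
Among the remaining strategies, none is strictly dominated by another pure strategy of the same player, so the elimination stops.
Surviving strategies — the Row player: {W, X, Z}; the Column player: {C1, C2, C4, C5}.

C1, C2, C4, C5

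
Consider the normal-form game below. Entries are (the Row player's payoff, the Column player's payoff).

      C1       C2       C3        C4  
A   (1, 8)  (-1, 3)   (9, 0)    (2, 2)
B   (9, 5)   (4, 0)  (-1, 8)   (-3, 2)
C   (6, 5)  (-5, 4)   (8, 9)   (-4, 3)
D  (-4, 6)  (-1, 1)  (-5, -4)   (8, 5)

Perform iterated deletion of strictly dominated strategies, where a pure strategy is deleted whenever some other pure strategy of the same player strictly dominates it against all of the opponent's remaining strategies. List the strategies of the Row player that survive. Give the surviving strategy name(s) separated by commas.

The Column player's strategy C2 is strictly dominated by C1 (A: 8>3, B: 5>0, C: 5>4, D: 6>1) and is removed.
The Column player's strategy C4 is strictly dominated by C1 (A: 8>2, B: 5>2, C: 5>3, D: 6>5) and is removed.
The Row player's strategy D is strictly dominated by A (C1: 1>-4, C3: 9>-5) and is removed.
Among the remaining strategies, none is strictly dominated by another pure strategy of the same player, so the elimination stops.
Surviving strategies — the Row player: {A, B, C}; the Column player: {C1, C3}.

A, B, C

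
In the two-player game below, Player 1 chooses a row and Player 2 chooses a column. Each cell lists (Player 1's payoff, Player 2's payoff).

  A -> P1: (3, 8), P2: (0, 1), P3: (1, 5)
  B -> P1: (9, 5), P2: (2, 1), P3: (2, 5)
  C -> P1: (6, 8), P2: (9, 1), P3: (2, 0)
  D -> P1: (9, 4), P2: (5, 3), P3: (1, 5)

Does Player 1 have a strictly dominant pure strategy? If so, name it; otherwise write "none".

none

A fails to dominate B at P1 (3<9).
B fails to dominate C at P2 (2<9).
C fails to dominate B at P1 (6<9).
D fails to dominate A at P3 (1=1).
No single strategy dominates all the others.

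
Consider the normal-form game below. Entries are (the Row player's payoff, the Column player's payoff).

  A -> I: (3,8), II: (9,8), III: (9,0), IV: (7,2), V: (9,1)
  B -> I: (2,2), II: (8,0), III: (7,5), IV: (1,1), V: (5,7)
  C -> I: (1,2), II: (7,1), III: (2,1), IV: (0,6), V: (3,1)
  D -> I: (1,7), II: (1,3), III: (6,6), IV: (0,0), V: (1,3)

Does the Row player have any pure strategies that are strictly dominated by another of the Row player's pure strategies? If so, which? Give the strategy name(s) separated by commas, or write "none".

Nothing dominates A: B at I (3>2); C at I (3>1); D at I (3>1).
B: dominated, since A does at least as well everywhere (I: 3>2, II: 9>8, III: 9>7, IV: 7>1, V: 9>5).
C is strictly dominated by A (I: 3>1, II: 9>7, III: 9>2, IV: 7>0, V: 9>3).
D is strictly dominated by A (I: 3>1, II: 9>1, III: 9>6, IV: 7>0, V: 9>1).

B, C, D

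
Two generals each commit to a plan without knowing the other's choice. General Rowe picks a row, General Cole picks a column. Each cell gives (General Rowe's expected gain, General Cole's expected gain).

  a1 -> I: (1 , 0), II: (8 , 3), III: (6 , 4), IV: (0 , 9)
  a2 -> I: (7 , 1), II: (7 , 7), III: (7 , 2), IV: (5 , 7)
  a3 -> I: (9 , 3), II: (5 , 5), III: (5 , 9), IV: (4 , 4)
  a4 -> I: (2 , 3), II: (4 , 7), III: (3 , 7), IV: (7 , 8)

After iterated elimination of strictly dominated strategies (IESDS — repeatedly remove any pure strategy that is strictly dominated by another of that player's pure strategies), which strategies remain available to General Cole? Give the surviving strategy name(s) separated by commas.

II, IV

General Cole's strategy I is strictly dominated by II (a1: 3>0, a2: 7>1, a3: 5>3, a4: 7>3) and is removed.
General Rowe's strategy a3 is strictly dominated by a2 (II: 7>5, III: 7>5, IV: 5>4) and is removed.
For General Cole, IV strictly dominates III on the remaining rows (a1: 9>4, a2: 7>2, a4: 8>7); eliminate III.
Among the remaining strategies, none is strictly dominated by another pure strategy of the same player, so the elimination stops.
Surviving strategies — General Rowe: {a1, a2, a4}; General Cole: {II, IV}.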